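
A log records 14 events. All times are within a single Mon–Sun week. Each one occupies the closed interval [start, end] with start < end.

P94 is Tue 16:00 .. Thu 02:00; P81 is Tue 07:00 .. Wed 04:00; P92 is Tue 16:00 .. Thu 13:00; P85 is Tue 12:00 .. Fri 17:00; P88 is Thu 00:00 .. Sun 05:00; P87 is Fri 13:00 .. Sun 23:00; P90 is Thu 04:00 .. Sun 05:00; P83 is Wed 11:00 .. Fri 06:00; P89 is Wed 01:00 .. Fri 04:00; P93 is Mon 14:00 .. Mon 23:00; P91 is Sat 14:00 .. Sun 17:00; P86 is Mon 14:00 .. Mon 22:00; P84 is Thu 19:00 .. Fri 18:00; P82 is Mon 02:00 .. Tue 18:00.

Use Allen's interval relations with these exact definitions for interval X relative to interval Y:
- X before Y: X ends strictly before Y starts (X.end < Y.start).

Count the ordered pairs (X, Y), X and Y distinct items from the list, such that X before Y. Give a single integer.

Checking all 182 ordered pairs for relation 'before'; matching pairs in alphabetical order:
(P81, P83): P81 before P83 ✓
(P81, P84): P81 before P84 ✓
(P81, P87): P81 before P87 ✓
(P81, P88): P81 before P88 ✓
(P81, P90): P81 before P90 ✓
(P81, P91): P81 before P91 ✓
(P82, P83): P82 before P83 ✓
(P82, P84): P82 before P84 ✓
(P82, P87): P82 before P87 ✓
(P82, P88): P82 before P88 ✓
(P82, P89): P82 before P89 ✓
(P82, P90): P82 before P90 ✓
(P82, P91): P82 before P91 ✓
(P83, P87): P83 before P87 ✓
(P83, P91): P83 before P91 ✓
(P84, P91): P84 before P91 ✓
(P85, P91): P85 before P91 ✓
(P86, P81): P86 before P81 ✓
(P86, P83): P86 before P83 ✓
(P86, P84): P86 before P84 ✓
(P86, P85): P86 before P85 ✓
(P86, P87): P86 before P87 ✓
(P86, P88): P86 before P88 ✓
(P86, P89): P86 before P89 ✓
... plus 24 further pairs not listed.
Count: 48.

48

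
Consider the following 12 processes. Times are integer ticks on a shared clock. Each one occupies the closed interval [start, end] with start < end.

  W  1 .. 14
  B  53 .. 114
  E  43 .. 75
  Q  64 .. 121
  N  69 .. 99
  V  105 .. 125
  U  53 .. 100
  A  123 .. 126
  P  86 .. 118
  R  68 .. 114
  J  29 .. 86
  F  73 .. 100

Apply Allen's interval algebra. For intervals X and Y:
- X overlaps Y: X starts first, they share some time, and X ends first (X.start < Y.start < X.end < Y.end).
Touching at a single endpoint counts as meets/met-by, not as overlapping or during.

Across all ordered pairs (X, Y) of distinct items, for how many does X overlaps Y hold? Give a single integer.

Checking all 132 ordered pairs for relation 'overlaps'; matching pairs in alphabetical order:
(B, P): B overlaps P ✓
(B, Q): B overlaps Q ✓
(B, V): B overlaps V ✓
(E, B): E overlaps B ✓
(E, F): E overlaps F ✓
(E, N): E overlaps N ✓
(E, Q): E overlaps Q ✓
(E, R): E overlaps R ✓
(E, U): E overlaps U ✓
(F, P): F overlaps P ✓
(J, B): J overlaps B ✓
(J, F): J overlaps F ✓
(J, N): J overlaps N ✓
(J, Q): J overlaps Q ✓
(J, R): J overlaps R ✓
(J, U): J overlaps U ✓
(N, F): N overlaps F ✓
(N, P): N overlaps P ✓
(P, V): P overlaps V ✓
(Q, V): Q overlaps V ✓
(R, P): R overlaps P ✓
(R, V): R overlaps V ✓
(U, P): U overlaps P ✓
(U, Q): U overlaps Q ✓
... plus 2 further pairs not listed.
Count: 26.

26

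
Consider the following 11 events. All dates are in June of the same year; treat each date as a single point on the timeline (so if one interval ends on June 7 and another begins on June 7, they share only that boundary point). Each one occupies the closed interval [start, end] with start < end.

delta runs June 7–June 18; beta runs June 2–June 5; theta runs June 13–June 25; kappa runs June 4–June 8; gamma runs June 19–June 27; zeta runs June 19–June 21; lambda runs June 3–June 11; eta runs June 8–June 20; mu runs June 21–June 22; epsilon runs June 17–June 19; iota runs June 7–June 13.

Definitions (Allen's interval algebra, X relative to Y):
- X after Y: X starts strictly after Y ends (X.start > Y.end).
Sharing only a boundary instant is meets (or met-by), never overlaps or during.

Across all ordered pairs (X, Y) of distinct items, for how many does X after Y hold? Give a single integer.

27

Checking all 110 ordered pairs for relation 'after'; matching pairs in alphabetical order:
(delta, beta): delta after beta ✓
(epsilon, beta): epsilon after beta ✓
(epsilon, iota): epsilon after iota ✓
(epsilon, kappa): epsilon after kappa ✓
(epsilon, lambda): epsilon after lambda ✓
(eta, beta): eta after beta ✓
(gamma, beta): gamma after beta ✓
(gamma, delta): gamma after delta ✓
(gamma, iota): gamma after iota ✓
(gamma, kappa): gamma after kappa ✓
(gamma, lambda): gamma after lambda ✓
(iota, beta): iota after beta ✓
(mu, beta): mu after beta ✓
(mu, delta): mu after delta ✓
(mu, epsilon): mu after epsilon ✓
(mu, eta): mu after eta ✓
(mu, iota): mu after iota ✓
(mu, kappa): mu after kappa ✓
(mu, lambda): mu after lambda ✓
(theta, beta): theta after beta ✓
(theta, kappa): theta after kappa ✓
(theta, lambda): theta after lambda ✓
(zeta, beta): zeta after beta ✓
(zeta, delta): zeta after delta ✓
... plus 3 further pairs not listed.
Count: 27.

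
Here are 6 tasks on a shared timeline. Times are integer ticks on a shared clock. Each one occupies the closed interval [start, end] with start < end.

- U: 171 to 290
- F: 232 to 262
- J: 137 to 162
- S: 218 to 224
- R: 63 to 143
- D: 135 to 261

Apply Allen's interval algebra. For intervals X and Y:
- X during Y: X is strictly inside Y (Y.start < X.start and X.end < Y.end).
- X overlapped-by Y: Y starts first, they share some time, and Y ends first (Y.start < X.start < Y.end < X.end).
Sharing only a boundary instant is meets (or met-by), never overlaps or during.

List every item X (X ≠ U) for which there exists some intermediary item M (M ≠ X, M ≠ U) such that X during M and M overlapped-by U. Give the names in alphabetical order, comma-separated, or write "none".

none

Target U = [171, 290].
Intermediaries M with M overlapped-by U: none.
Union: none.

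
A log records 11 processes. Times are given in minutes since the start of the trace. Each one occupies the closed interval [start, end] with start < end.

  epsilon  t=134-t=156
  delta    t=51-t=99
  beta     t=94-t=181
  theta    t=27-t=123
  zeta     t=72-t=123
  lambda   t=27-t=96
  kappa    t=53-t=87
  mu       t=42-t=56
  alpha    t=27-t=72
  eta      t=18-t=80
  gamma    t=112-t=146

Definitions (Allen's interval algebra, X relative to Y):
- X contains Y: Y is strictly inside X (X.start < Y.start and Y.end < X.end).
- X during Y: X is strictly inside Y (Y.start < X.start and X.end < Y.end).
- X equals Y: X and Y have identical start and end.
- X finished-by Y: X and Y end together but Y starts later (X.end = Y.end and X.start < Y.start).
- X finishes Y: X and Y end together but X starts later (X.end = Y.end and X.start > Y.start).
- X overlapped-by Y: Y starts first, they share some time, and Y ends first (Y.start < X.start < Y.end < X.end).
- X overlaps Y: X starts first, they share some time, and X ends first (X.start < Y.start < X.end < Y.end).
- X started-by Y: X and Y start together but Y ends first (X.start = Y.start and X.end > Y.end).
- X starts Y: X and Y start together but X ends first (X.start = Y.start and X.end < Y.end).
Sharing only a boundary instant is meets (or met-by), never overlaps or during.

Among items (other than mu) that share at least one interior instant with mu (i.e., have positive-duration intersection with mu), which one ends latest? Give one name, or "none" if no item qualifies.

Target mu = [t=42, t=56].
alpha [t=27, t=72] → contains → candidate.
beta [t=94, t=181] → after → excluded.
delta [t=51, t=99] → overlapped-by → candidate.
epsilon [t=134, t=156] → after → excluded.
eta [t=18, t=80] → contains → candidate.
gamma [t=112, t=146] → after → excluded.
kappa [t=53, t=87] → overlapped-by → candidate.
lambda [t=27, t=96] → contains → candidate.
theta [t=27, t=123] → contains → candidate.
zeta [t=72, t=123] → after → excluded.
Among candidates, latest end is t=123 → theta.

theta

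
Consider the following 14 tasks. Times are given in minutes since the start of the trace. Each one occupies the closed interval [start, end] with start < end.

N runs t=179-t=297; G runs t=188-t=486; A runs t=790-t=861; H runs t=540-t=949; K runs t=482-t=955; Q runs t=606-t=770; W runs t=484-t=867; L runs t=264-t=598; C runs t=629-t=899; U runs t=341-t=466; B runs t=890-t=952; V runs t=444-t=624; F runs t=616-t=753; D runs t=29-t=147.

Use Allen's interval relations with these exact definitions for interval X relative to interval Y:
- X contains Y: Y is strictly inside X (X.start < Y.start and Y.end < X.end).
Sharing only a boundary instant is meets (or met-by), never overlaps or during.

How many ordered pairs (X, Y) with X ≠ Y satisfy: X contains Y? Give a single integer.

18

Checking all 182 ordered pairs for relation 'contains'; matching pairs in alphabetical order:
(C, A): C contains A ✓
(G, U): G contains U ✓
(H, A): H contains A ✓
(H, C): H contains C ✓
(H, F): H contains F ✓
(H, Q): H contains Q ✓
(K, A): K contains A ✓
(K, B): K contains B ✓
(K, C): K contains C ✓
(K, F): K contains F ✓
(K, H): K contains H ✓
(K, Q): K contains Q ✓
(K, W): K contains W ✓
(L, U): L contains U ✓
(Q, F): Q contains F ✓
(W, A): W contains A ✓
(W, F): W contains F ✓
(W, Q): W contains Q ✓
Count: 18.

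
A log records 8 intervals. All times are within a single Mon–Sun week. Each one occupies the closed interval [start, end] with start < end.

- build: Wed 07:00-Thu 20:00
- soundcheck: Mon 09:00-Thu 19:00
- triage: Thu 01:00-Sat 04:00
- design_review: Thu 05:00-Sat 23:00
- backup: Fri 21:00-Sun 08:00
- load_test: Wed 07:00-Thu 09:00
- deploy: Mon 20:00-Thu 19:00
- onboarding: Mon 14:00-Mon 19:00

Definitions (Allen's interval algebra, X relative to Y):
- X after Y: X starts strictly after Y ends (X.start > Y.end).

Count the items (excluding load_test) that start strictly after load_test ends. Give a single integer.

1

Target load_test = [Wed 07:00, Thu 09:00].
backup [Fri 21:00, Sun 08:00] → after → counts.
build [Wed 07:00, Thu 20:00] → started-by → no.
deploy [Mon 20:00, Thu 19:00] → contains → no.
design_review [Thu 05:00, Sat 23:00] → overlapped-by → no.
onboarding [Mon 14:00, Mon 19:00] → before → no.
soundcheck [Mon 09:00, Thu 19:00] → contains → no.
triage [Thu 01:00, Sat 04:00] → overlapped-by → no.
Total: 1.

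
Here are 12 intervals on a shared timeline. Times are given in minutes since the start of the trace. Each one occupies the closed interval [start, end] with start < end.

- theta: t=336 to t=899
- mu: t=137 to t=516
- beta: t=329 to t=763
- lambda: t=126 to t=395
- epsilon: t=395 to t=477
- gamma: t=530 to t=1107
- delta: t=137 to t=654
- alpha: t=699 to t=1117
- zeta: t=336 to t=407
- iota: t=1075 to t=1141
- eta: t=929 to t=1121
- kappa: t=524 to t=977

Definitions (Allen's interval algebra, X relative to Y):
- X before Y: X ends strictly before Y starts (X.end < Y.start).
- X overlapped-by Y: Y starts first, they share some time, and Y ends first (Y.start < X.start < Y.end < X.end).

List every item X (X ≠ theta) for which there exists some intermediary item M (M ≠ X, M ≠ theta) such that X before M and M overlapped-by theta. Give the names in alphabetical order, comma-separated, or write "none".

delta, epsilon, lambda, mu, zeta

Target theta = [t=336, t=899].
Intermediaries M with M overlapped-by theta: alpha, gamma, kappa.
Via alpha — items with X before alpha: delta, epsilon, lambda, mu, zeta.
Via gamma — items with X before gamma: epsilon, lambda, mu, zeta.
Via kappa — items with X before kappa: epsilon, lambda, mu, zeta.
Union: delta, epsilon, lambda, mu, zeta.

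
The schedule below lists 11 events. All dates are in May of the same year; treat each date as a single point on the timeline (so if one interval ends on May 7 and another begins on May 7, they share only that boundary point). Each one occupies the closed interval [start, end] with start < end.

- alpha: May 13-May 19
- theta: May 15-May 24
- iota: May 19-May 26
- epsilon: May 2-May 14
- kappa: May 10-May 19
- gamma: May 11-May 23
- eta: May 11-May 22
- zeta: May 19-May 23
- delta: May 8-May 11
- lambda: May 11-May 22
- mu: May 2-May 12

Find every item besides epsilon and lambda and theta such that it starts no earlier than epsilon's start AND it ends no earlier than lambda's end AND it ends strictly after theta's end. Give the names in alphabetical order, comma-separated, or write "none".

iota

Conditions: its start is no earlier than epsilon's start (X.start >= May 2) AND its end is no earlier than lambda's end (X.end >= May 22) AND its end is strictly after theta's end (X.end > May 24).
alpha: start May 13 >= May 2? ✓; end May 19 >= May 22? ✗; end May 19 > May 24? ✗ → no.
delta: start May 8 >= May 2? ✓; end May 11 >= May 22? ✗; end May 11 > May 24? ✗ → no.
eta: start May 11 >= May 2? ✓; end May 22 >= May 22? ✓; end May 22 > May 24? ✗ → no.
gamma: start May 11 >= May 2? ✓; end May 23 >= May 22? ✓; end May 23 > May 24? ✗ → no.
iota: start May 19 >= May 2? ✓; end May 26 >= May 22? ✓; end May 26 > May 24? ✓ → yes.
kappa: start May 10 >= May 2? ✓; end May 19 >= May 22? ✗; end May 19 > May 24? ✗ → no.
mu: start May 2 >= May 2? ✓; end May 12 >= May 22? ✗; end May 12 > May 24? ✗ → no.
zeta: start May 19 >= May 2? ✓; end May 23 >= May 22? ✓; end May 23 > May 24? ✗ → no.
Result: iota.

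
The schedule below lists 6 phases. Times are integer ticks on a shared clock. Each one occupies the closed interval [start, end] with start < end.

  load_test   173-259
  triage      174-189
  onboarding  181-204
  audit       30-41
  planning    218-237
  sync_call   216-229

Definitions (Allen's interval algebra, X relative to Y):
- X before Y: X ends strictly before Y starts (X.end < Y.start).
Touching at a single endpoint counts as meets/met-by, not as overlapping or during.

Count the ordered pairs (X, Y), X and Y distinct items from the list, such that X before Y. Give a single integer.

9

Checking all 30 ordered pairs for relation 'before'; matching pairs in alphabetical order:
(audit, load_test): audit before load_test ✓
(audit, onboarding): audit before onboarding ✓
(audit, planning): audit before planning ✓
(audit, sync_call): audit before sync_call ✓
(audit, triage): audit before triage ✓
(onboarding, planning): onboarding before planning ✓
(onboarding, sync_call): onboarding before sync_call ✓
(triage, planning): triage before planning ✓
(triage, sync_call): triage before sync_call ✓
Count: 9.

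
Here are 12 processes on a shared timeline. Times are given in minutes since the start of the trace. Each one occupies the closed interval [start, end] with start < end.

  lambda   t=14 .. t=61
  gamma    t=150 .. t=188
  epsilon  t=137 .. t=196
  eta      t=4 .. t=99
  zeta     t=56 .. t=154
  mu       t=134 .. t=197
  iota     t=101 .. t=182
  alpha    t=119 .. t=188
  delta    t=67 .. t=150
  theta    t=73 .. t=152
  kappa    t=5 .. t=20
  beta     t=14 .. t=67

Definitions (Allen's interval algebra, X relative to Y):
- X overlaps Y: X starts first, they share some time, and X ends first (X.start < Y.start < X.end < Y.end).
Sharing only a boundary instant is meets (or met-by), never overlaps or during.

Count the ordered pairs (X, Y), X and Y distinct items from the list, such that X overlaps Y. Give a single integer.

Checking all 132 ordered pairs for relation 'overlaps'; matching pairs in alphabetical order:
(alpha, epsilon): alpha overlaps epsilon ✓
(alpha, mu): alpha overlaps mu ✓
(beta, zeta): beta overlaps zeta ✓
(delta, alpha): delta overlaps alpha ✓
(delta, epsilon): delta overlaps epsilon ✓
(delta, iota): delta overlaps iota ✓
(delta, mu): delta overlaps mu ✓
(delta, theta): delta overlaps theta ✓
(eta, delta): eta overlaps delta ✓
(eta, theta): eta overlaps theta ✓
(eta, zeta): eta overlaps zeta ✓
(iota, alpha): iota overlaps alpha ✓
(iota, epsilon): iota overlaps epsilon ✓
(iota, gamma): iota overlaps gamma ✓
(iota, mu): iota overlaps mu ✓
(kappa, beta): kappa overlaps beta ✓
(kappa, lambda): kappa overlaps lambda ✓
(lambda, zeta): lambda overlaps zeta ✓
(theta, alpha): theta overlaps alpha ✓
(theta, epsilon): theta overlaps epsilon ✓
(theta, gamma): theta overlaps gamma ✓
(theta, iota): theta overlaps iota ✓
(theta, mu): theta overlaps mu ✓
(zeta, alpha): zeta overlaps alpha ✓
... plus 4 further pairs not listed.
Count: 28.

28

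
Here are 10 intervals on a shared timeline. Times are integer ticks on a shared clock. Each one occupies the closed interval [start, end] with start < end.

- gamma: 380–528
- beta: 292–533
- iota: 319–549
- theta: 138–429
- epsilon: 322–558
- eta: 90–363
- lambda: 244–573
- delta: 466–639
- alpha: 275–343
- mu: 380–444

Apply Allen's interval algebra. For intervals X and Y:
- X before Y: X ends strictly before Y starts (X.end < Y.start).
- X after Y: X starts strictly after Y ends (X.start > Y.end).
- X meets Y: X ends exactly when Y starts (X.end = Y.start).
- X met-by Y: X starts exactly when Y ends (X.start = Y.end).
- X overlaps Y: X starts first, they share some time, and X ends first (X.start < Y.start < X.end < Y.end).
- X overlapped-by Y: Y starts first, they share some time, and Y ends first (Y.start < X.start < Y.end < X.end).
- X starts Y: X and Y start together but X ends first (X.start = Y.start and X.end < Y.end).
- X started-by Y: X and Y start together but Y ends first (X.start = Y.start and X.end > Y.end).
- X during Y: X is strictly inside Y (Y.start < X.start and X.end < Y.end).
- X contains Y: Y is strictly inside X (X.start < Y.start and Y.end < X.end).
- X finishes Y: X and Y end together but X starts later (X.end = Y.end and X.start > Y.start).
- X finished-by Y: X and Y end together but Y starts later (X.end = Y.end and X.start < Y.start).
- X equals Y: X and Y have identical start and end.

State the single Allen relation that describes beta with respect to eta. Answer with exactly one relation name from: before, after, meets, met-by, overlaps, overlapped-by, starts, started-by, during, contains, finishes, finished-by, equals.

beta = [292, 533]; eta = [90, 363].
Compare endpoints: beta.start > eta.start, beta.start < eta.end, beta.end > eta.start, beta.end > eta.end.
That pattern is 'overlapped-by'.

overlapped-by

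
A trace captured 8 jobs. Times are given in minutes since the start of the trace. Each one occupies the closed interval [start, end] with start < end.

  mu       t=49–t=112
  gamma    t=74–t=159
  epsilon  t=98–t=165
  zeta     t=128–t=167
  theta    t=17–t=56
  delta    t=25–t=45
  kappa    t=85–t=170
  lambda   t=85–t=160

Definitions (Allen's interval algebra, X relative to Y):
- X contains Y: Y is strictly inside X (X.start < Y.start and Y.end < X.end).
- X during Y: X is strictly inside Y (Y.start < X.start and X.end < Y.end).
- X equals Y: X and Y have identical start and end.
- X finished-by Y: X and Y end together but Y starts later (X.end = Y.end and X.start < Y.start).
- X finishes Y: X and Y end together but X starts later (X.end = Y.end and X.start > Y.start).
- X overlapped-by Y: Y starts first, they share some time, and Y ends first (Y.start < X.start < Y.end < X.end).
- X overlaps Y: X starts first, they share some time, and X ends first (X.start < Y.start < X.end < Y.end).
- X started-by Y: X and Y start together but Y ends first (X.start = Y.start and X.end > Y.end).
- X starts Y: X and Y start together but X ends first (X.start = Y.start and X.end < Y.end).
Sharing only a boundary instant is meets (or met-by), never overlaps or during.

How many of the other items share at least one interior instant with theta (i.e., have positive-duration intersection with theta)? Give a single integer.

Target theta = [t=17, t=56].
delta [t=25, t=45] → during → counts.
epsilon [t=98, t=165] → after → no.
gamma [t=74, t=159] → after → no.
kappa [t=85, t=170] → after → no.
lambda [t=85, t=160] → after → no.
mu [t=49, t=112] → overlapped-by → counts.
zeta [t=128, t=167] → after → no.
Total: 2.

2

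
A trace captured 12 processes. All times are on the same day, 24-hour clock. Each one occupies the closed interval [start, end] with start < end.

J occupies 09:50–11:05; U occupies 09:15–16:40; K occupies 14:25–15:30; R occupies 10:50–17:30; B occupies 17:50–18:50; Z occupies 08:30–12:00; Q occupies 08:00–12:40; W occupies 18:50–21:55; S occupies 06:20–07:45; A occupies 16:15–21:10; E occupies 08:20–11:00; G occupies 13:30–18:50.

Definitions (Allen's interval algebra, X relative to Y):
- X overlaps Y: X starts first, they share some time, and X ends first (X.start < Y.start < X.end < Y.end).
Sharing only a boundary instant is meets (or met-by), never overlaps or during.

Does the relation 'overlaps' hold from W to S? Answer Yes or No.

No

W = [18:50, 21:55], S = [06:20, 07:45].
Actual relation of W to S: after.
Asked whether 'overlaps' holds → No.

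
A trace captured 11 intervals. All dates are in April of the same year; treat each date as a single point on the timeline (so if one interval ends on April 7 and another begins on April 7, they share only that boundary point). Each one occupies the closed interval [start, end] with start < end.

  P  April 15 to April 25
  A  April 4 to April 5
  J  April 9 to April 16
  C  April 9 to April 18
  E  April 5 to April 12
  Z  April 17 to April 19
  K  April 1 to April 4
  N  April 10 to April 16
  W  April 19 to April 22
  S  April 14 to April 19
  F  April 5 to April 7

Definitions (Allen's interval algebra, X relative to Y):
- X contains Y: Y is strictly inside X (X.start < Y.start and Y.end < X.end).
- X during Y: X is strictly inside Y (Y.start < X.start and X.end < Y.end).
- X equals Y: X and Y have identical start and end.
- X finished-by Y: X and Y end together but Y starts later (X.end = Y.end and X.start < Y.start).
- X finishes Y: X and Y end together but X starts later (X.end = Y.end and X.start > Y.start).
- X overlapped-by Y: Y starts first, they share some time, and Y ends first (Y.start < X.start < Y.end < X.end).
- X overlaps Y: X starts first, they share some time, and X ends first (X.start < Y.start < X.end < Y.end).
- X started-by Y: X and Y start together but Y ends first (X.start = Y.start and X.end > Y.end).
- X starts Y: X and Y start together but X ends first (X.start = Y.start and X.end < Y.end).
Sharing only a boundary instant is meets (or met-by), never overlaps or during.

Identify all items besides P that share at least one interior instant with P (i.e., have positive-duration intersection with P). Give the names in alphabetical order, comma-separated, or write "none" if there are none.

C, J, N, S, W, Z

Target P = [April 15, April 25].
A [April 4, April 5] → before → no.
C [April 9, April 18] → overlaps → yes.
E [April 5, April 12] → before → no.
F [April 5, April 7] → before → no.
J [April 9, April 16] → overlaps → yes.
K [April 1, April 4] → before → no.
N [April 10, April 16] → overlaps → yes.
S [April 14, April 19] → overlaps → yes.
W [April 19, April 22] → during → yes.
Z [April 17, April 19] → during → yes.
Result: C, J, N, S, W, Z.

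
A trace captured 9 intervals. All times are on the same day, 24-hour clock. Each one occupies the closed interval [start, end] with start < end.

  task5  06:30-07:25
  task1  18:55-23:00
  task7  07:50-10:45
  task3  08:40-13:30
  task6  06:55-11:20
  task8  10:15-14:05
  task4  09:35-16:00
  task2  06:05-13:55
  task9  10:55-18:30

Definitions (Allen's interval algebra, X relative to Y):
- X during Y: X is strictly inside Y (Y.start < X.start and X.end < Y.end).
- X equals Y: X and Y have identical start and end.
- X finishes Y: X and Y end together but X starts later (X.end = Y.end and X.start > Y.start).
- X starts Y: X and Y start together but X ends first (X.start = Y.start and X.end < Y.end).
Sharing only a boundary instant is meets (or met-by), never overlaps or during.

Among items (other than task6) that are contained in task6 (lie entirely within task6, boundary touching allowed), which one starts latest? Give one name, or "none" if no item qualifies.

Target task6 = [06:55, 11:20].
task1 [18:55, 23:00] → after → excluded.
task2 [06:05, 13:55] → contains → excluded.
task3 [08:40, 13:30] → overlapped-by → excluded.
task4 [09:35, 16:00] → overlapped-by → excluded.
task5 [06:30, 07:25] → overlaps → excluded.
task7 [07:50, 10:45] → during → candidate.
task8 [10:15, 14:05] → overlapped-by → excluded.
task9 [10:55, 18:30] → overlapped-by → excluded.
Among candidates, latest start is 07:50 → task7.

task7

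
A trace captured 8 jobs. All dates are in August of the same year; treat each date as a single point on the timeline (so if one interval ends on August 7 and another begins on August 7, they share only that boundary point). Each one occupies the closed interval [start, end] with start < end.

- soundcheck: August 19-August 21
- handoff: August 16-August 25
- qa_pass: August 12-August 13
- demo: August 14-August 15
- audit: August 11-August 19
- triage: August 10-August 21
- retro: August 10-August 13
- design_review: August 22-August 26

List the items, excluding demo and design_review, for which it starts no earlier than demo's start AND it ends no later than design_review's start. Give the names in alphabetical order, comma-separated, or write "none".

soundcheck

Conditions: its start is no earlier than demo's start (X.start >= August 14) AND its end is no later than design_review's start (X.end <= August 22).
audit: start August 11 >= August 14? ✗; end August 19 <= August 22? ✓ → no.
handoff: start August 16 >= August 14? ✓; end August 25 <= August 22? ✗ → no.
qa_pass: start August 12 >= August 14? ✗; end August 13 <= August 22? ✓ → no.
retro: start August 10 >= August 14? ✗; end August 13 <= August 22? ✓ → no.
soundcheck: start August 19 >= August 14? ✓; end August 21 <= August 22? ✓ → yes.
triage: start August 10 >= August 14? ✗; end August 21 <= August 22? ✓ → no.
Result: soundcheck.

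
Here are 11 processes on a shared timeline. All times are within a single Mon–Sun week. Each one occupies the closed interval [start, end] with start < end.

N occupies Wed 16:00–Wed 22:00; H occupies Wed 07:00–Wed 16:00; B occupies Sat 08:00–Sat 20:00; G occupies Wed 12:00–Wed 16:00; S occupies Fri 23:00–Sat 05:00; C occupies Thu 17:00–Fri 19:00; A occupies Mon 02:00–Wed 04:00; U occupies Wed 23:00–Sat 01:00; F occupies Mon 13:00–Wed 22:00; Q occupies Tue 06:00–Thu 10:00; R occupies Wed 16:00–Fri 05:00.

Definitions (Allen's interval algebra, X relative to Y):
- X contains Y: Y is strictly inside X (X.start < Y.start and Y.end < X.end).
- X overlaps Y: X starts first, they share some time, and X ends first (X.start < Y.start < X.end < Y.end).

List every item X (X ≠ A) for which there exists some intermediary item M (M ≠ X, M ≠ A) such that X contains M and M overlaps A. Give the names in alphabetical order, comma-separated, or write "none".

Target A = [Mon 02:00, Wed 04:00].
Intermediaries M with M overlaps A: none.
Union: none.

none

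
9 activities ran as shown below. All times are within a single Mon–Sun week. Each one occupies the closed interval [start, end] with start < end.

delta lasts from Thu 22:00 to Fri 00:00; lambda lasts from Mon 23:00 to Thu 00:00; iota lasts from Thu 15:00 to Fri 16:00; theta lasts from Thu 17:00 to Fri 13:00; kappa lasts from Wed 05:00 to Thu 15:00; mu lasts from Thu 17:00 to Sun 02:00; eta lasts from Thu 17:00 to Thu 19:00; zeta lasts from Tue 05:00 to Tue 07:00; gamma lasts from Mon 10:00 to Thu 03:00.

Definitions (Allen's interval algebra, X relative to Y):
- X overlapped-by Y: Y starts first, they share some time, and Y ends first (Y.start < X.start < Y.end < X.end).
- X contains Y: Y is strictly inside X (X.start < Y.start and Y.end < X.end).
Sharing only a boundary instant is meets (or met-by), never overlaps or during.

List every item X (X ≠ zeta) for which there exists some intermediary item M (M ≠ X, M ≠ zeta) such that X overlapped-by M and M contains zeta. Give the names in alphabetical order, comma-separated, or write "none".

kappa

Target zeta = [Tue 05:00, Tue 07:00].
Intermediaries M with M contains zeta: gamma, lambda.
Via gamma — items with X overlapped-by gamma: kappa.
Via lambda — items with X overlapped-by lambda: kappa.
Union: kappa.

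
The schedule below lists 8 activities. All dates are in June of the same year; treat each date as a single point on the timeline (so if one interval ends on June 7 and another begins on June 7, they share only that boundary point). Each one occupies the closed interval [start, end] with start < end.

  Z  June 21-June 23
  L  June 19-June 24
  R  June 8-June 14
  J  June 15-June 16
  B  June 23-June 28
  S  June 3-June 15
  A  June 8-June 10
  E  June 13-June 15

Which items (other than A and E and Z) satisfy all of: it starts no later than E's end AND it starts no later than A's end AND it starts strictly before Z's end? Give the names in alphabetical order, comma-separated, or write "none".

Conditions: its start is no later than E's end (X.start <= June 15) AND its start is no later than A's end (X.start <= June 10) AND its start is strictly before Z's end (X.start < June 23).
B: start June 23 <= June 15? ✗; start June 23 <= June 10? ✗; start June 23 < June 23? ✗ → no.
J: start June 15 <= June 15? ✓; start June 15 <= June 10? ✗; start June 15 < June 23? ✓ → no.
L: start June 19 <= June 15? ✗; start June 19 <= June 10? ✗; start June 19 < June 23? ✓ → no.
R: start June 8 <= June 15? ✓; start June 8 <= June 10? ✓; start June 8 < June 23? ✓ → yes.
S: start June 3 <= June 15? ✓; start June 3 <= June 10? ✓; start June 3 < June 23? ✓ → yes.
Result: R, S.

R, S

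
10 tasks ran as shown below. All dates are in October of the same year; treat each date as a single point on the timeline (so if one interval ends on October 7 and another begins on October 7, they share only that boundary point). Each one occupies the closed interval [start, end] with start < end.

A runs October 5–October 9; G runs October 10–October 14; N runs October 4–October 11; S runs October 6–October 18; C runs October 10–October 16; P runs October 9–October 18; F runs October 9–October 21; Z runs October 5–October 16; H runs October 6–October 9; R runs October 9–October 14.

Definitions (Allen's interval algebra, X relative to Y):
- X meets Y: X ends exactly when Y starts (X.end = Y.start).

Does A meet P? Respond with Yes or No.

A = [October 5, October 9], P = [October 9, October 18].
Actual relation of A to P: meets.
Asked whether 'meets' holds → Yes.

Yes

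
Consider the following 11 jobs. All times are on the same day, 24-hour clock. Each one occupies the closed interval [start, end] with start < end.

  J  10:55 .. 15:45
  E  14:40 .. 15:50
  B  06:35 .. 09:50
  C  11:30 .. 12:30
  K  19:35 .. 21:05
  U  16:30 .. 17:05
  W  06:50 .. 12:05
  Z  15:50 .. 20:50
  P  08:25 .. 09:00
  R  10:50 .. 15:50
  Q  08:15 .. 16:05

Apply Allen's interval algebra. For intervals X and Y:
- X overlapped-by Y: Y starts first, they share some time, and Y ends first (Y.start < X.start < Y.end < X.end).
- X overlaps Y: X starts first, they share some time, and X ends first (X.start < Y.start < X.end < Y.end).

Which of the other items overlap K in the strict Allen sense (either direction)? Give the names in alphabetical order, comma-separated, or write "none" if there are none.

Target K = [19:35, 21:05].
B [06:35, 09:50] → before → no.
C [11:30, 12:30] → before → no.
E [14:40, 15:50] → before → no.
J [10:55, 15:45] → before → no.
P [08:25, 09:00] → before → no.
Q [08:15, 16:05] → before → no.
R [10:50, 15:50] → before → no.
U [16:30, 17:05] → before → no.
W [06:50, 12:05] → before → no.
Z [15:50, 20:50] → overlaps → yes.
Result: Z.

Z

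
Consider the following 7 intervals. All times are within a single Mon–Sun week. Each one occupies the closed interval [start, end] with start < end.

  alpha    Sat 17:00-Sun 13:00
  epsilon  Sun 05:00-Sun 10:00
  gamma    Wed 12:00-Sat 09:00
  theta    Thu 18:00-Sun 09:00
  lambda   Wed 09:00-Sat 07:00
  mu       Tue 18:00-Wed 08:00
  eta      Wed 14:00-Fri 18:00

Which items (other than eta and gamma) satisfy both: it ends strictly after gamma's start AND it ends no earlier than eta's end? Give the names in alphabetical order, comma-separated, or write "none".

Conditions: its end is strictly after gamma's start (X.end > Wed 12:00) AND its end is no earlier than eta's end (X.end >= Fri 18:00).
alpha: end Sun 13:00 > Wed 12:00? ✓; end Sun 13:00 >= Fri 18:00? ✓ → yes.
epsilon: end Sun 10:00 > Wed 12:00? ✓; end Sun 10:00 >= Fri 18:00? ✓ → yes.
lambda: end Sat 07:00 > Wed 12:00? ✓; end Sat 07:00 >= Fri 18:00? ✓ → yes.
mu: end Wed 08:00 > Wed 12:00? ✗; end Wed 08:00 >= Fri 18:00? ✗ → no.
theta: end Sun 09:00 > Wed 12:00? ✓; end Sun 09:00 >= Fri 18:00? ✓ → yes.
Result: alpha, epsilon, lambda, theta.

alpha, epsilon, lambda, theta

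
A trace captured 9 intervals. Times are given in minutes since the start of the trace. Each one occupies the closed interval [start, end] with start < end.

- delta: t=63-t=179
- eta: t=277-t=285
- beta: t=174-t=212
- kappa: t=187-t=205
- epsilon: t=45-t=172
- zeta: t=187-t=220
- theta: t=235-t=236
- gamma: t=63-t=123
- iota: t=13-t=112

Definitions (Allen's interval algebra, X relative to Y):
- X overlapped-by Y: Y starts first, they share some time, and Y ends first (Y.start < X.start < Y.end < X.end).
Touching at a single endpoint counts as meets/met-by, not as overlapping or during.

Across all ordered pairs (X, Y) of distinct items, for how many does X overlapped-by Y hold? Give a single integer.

Checking all 72 ordered pairs for relation 'overlapped-by'; matching pairs in alphabetical order:
(beta, delta): beta overlapped-by delta ✓
(delta, epsilon): delta overlapped-by epsilon ✓
(delta, iota): delta overlapped-by iota ✓
(epsilon, iota): epsilon overlapped-by iota ✓
(gamma, iota): gamma overlapped-by iota ✓
(zeta, beta): zeta overlapped-by beta ✓
Count: 6.

6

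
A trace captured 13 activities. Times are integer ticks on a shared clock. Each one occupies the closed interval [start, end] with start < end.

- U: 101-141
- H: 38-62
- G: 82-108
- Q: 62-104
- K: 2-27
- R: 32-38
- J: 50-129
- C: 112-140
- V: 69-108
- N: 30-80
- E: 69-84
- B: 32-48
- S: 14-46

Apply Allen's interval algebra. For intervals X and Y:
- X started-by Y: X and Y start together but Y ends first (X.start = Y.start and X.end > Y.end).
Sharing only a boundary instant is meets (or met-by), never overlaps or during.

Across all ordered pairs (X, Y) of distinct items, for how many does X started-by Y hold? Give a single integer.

2

Checking all 156 ordered pairs for relation 'started-by'; matching pairs in alphabetical order:
(B, R): B started-by R ✓
(V, E): V started-by E ✓
Count: 2.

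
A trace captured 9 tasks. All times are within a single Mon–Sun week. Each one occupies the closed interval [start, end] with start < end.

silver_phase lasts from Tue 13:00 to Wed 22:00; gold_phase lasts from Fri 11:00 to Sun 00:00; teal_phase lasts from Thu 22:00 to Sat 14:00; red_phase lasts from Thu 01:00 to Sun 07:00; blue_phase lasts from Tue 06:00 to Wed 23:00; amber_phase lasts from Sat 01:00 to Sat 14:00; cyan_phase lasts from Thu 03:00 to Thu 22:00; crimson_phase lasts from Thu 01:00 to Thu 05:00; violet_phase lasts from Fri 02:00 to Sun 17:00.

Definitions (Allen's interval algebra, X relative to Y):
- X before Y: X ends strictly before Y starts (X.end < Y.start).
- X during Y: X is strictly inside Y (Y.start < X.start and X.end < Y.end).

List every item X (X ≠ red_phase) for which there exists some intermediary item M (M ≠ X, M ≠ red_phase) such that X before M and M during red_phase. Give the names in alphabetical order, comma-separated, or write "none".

blue_phase, crimson_phase, cyan_phase, silver_phase

Target red_phase = [Thu 01:00, Sun 07:00].
Intermediaries M with M during red_phase: amber_phase, cyan_phase, gold_phase, teal_phase.
Via amber_phase — items with X before amber_phase: blue_phase, crimson_phase, cyan_phase, silver_phase.
Via cyan_phase — items with X before cyan_phase: blue_phase, silver_phase.
Via gold_phase — items with X before gold_phase: blue_phase, crimson_phase, cyan_phase, silver_phase.
Via teal_phase — items with X before teal_phase: blue_phase, crimson_phase, silver_phase.
Union: blue_phase, crimson_phase, cyan_phase, silver_phase.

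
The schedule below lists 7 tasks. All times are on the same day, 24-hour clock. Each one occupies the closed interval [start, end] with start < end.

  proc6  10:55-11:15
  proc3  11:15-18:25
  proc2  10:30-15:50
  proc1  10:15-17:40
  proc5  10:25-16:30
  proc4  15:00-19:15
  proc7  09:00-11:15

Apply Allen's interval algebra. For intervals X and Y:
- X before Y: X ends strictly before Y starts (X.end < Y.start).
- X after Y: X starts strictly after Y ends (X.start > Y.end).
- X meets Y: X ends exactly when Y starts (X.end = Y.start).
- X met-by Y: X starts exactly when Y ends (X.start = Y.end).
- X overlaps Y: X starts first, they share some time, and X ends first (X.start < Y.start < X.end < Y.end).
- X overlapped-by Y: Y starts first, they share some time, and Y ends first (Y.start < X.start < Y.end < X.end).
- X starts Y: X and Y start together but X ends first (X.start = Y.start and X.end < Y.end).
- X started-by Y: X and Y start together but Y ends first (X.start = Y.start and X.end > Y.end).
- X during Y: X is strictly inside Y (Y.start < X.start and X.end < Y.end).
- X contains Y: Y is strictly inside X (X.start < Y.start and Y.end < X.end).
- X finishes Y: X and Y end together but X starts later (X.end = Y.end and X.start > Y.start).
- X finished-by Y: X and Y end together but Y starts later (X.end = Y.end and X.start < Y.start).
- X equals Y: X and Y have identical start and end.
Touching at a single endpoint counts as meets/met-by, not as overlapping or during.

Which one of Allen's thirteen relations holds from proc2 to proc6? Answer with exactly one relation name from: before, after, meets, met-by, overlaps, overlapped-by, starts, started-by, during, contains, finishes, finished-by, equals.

contains

proc2 = [10:30, 15:50]; proc6 = [10:55, 11:15].
Compare endpoints: proc2.start < proc6.start, proc2.start < proc6.end, proc2.end > proc6.start, proc2.end > proc6.end.
That pattern is 'contains'.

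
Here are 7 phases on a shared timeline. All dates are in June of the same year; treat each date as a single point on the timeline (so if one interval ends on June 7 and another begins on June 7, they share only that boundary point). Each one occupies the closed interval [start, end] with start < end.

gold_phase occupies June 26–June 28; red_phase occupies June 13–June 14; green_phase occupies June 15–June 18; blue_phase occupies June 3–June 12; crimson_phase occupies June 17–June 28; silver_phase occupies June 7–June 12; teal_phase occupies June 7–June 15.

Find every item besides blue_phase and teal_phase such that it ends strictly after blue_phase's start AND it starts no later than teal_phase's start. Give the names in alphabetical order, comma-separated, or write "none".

silver_phase

Conditions: its end is strictly after blue_phase's start (X.end > June 3) AND its start is no later than teal_phase's start (X.start <= June 7).
crimson_phase: end June 28 > June 3? ✓; start June 17 <= June 7? ✗ → no.
gold_phase: end June 28 > June 3? ✓; start June 26 <= June 7? ✗ → no.
green_phase: end June 18 > June 3? ✓; start June 15 <= June 7? ✗ → no.
red_phase: end June 14 > June 3? ✓; start June 13 <= June 7? ✗ → no.
silver_phase: end June 12 > June 3? ✓; start June 7 <= June 7? ✓ → yes.
Result: silver_phase.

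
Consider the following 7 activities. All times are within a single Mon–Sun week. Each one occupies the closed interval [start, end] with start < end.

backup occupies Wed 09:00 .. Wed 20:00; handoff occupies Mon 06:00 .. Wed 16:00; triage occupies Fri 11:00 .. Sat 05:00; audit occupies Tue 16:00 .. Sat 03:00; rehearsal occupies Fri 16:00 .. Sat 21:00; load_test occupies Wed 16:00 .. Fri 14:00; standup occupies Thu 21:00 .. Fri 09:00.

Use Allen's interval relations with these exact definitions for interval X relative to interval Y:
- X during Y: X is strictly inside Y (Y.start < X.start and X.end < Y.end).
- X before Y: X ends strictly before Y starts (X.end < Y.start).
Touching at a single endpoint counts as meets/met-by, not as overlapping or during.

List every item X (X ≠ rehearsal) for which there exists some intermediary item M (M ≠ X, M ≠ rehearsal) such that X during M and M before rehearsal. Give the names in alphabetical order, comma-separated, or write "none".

Target rehearsal = [Fri 16:00, Sat 21:00].
Intermediaries M with M before rehearsal: backup, handoff, load_test, standup.
Via backup — items with X during backup: none.
Via handoff — items with X during handoff: none.
Via load_test — items with X during load_test: standup.
Via standup — items with X during standup: none.
Union: standup.

standup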